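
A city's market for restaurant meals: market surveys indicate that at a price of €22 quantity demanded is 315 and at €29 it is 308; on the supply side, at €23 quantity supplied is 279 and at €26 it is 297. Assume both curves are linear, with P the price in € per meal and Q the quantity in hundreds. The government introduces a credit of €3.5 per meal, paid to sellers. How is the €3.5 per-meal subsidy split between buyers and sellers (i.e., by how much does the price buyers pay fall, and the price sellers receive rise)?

Buyers gain €3 per meal; sellers gain €0.5 per meal.

Demand slope: (308 − 315)/(29 − 22) = -1, so Qd = 337 − P.
Supply slope: (297 − 279)/(26 − 23) = 6, so Qs = 6P + 141.
Without the subsidy, 337 − P = 6P + 141 gives 7P = 196, so P* = €28 and Q* = 309.
With a per-unit subsidy paid to sellers, each receives P + 3.5 per unit sold, so supply becomes Qs = 6(P + 3.5) + 141.
Solving gives Q = 312 with buyers paying €25 and sellers receiving €28.5 (the €3.5 wedge).
Gain to buyers: €3; to sellers: €0.5. (They sum to €3.5.)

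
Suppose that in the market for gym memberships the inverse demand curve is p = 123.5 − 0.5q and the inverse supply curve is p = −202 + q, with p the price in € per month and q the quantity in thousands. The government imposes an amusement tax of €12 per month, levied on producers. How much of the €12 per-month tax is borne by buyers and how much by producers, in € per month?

Rewrite in direct form: qd = 247 − 2p and qs = p + 202.
Without the tax, 247 − 2p = p + 202 gives 3p = 45, so p* = €15 and q* = 217.
With the tax collected from producers, supply shifts: qs = (p − 12) + 202.
Solving gives q = 209 with buyers paying €19 and producers receiving €7 (the €12 wedge).
Burden on buyers: €4; on producers: €8. (They sum to €12.)

Buyers bear €4 per month; producers bear €8 per month.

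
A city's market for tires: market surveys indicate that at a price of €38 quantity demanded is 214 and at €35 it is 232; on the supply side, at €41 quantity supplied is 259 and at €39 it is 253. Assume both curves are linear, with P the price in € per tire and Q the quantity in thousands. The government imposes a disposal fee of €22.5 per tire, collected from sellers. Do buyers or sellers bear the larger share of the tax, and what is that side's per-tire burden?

Demand slope: (232 − 214)/(35 − 38) = -6, so Qd = 442 − 6P.
Supply slope: (253 − 259)/(39 − 41) = 3, so Qs = 3P + 136.
Before the tax: set 442 − 6P = 3P + 136 → P* = €34, Q* = 238.
With the tax collected from sellers, supply shifts: Qs = 3(P − 22.5) + 136.
New equilibrium: buyers pay €41.5, sellers receive €19, Q = 193. (Wedge: Pb − Ps = 22.5.)
Per-tire burden: buyers €7.5, sellers €15.
Sellers take the larger share because supply is less price-elastic here (demand slope 6 vs supply slope 3).
The less price-elastic side of the market bears the larger share of a per-unit tax.

Sellers bear the larger share: €15 per tire.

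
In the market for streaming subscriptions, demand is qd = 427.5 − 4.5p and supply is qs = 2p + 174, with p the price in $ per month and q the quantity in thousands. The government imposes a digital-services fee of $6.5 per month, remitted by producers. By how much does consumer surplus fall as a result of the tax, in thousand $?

Before the tax: set 427.5 − 4.5p = 2p + 174 → p* = $39, q* = 252.
With the tax collected from producers, supply shifts: qs = 2(p − 6.5) + 174.
New equilibrium: consumers pay $41, producers receive $34.5, q = 243. (Wedge: pb − ps = 6.5.)
ΔCS is the trapezoid between Q = 243 and Q = 252 of height $2: ½ · (252 + 243) · 2 = $495.

Consumer surplus falls by $495 thousand.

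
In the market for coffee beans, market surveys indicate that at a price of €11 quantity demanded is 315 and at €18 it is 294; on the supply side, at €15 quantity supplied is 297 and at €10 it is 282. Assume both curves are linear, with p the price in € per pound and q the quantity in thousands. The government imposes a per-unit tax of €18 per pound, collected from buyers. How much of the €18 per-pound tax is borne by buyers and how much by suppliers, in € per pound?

Buyers bear €9 per pound; suppliers bear €9 per pound.

Demand slope: (294 − 315)/(18 − 11) = -3, so qd = 348 − 3p.
Supply slope: (282 − 297)/(10 − 15) = 3, so qs = 3p + 252.
Without the tax, 348 − 3p = 3p + 252 gives 6p = 96, so p* = €16 and q* = 300.
With the tax collected from buyers, demand (in seller-price terms) shifts: qd = 348 − 3(p + 18).
New equilibrium: buyers pay €25, suppliers receive €7, q = 273. (Wedge: pb − ps = 18.)
Burden on buyers: €9; on suppliers: €9. (They sum to €18.)
The less price-elastic side of the market bears the larger share of a per-unit tax.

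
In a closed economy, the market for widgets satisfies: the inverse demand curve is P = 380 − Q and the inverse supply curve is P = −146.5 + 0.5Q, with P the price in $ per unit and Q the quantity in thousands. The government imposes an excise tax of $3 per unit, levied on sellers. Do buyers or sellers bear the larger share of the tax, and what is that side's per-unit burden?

Buyers bear the larger share: $2 per unit.

Rewrite in direct form: Qd = 380 − P and Qs = 2P + 293.
Before the tax: set 380 − P = 2P + 293 → P* = $29, Q* = 351.
With the tax collected from sellers, supply shifts: Qs = 2(P − 3) + 293.
New equilibrium: buyers pay $31, sellers receive $28, Q = 349. (Wedge: Pb − Ps = 3.)
Per-unit burden: buyers $2, sellers $1.
Buyers take the larger share because demand is less price-elastic here (demand slope 1 vs supply slope 2).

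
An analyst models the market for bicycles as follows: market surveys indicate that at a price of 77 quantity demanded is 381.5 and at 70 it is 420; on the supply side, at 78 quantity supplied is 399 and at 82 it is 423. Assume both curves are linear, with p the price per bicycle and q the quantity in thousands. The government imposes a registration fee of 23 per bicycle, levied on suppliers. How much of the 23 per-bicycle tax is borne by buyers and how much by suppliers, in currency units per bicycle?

Buyers bear 12 per bicycle; suppliers bear 11 per bicycle.

Demand slope: (420 − 381.5)/(70 − 77) = -5.5, so qd = 805 − 5.5p.
Supply slope: (423 − 399)/(82 − 78) = 6, so qs = 6p − 69.
Before the tax: set 805 − 5.5p = 6p − 69 → p* = 76, q* = 387.
With the tax collected from suppliers, supply shifts: qs = 6(p − 23) − 69.
Solving gives q = 321 with buyers paying 88 and suppliers receiving 65 (the 23 wedge).
Burden on buyers: 12; on suppliers: 11. (They sum to 23.)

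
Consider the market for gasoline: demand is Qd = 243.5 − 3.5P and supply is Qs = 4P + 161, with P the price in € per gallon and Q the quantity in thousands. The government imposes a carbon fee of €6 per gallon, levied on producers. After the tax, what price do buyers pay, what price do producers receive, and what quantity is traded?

Without the tax, 243.5 − 3.5P = 4P + 161 gives 7.5P = 82.5, so P* = €11 and Q* = 205.
With the tax collected from producers, supply shifts: Qs = 4(P − 6) + 161.
New equilibrium: buyers pay €14.2, producers receive €8.2, Q = 193.8. (Wedge: Pb − Ps = 6.)
The less price-elastic side of the market bears the larger share of a per-unit tax.

Buyers pay €14.2; producers receive €8.2; quantity = 193.8.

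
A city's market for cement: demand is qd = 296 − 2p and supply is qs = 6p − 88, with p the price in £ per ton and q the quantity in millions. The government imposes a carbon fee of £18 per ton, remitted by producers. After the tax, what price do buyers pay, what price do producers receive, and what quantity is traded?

Buyers pay £61.5; producers receive £43.5; quantity = 173.

Before the tax: set 296 − 2p = 6p − 88 → p* = £48, q* = 200.
With the tax collected from producers, supply shifts: qs = 6(p − 18) − 88.
New equilibrium: buyers pay £61.5, producers receive £43.5, q = 173. (Wedge: pb − ps = 18.)
The less price-elastic side of the market bears the larger share of a per-unit tax.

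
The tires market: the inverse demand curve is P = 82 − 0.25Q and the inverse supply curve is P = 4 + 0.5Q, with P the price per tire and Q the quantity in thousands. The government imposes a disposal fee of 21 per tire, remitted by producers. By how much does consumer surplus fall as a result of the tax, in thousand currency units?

Consumer surplus falls by 630 thousand.

Rewrite in direct form: Qd = 328 − 4P and Qs = 2P − 8.
Without the tax, 328 − 4P = 2P − 8 gives 6P = 336, so P* = 56 and Q* = 104.
With the tax collected from producers, supply shifts: Qs = 2(P − 21) − 8.
New equilibrium: consumers pay 63, producers receive 42, Q = 76. (Wedge: Pb − Ps = 21.)
ΔCS is the trapezoid between Q = 76 and Q = 104 of height 7: ½ · (104 + 76) · 7 = 630.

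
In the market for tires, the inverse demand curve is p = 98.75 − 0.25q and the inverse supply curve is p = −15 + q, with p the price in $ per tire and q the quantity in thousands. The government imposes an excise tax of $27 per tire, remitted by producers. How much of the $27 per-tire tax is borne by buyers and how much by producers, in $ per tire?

Inverting to q(p) form: qd = 395 − 4p; qs = p + 15.
Before the tax: set 395 − 4p = p + 15 → p* = $76, q* = 91.
With the tax collected from producers, supply shifts: qs = (p − 27) + 15.
Solving gives q = 69.4 with buyers paying $81.4 and producers receiving $54.4 (the $27 wedge).
Burden on buyers: $5.4; on producers: $21.6. (They sum to $27.)

Buyers bear $5.4 per tire; producers bear $21.6 per tire.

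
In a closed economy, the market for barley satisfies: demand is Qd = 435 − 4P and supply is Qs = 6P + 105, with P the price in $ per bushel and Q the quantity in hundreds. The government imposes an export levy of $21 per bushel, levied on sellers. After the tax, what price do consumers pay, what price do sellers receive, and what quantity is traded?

Consumers pay $45.6; sellers receive $24.6; quantity = 252.6.

Without the tax, 435 − 4P = 6P + 105 gives 10P = 330, so P* = $33 and Q* = 303.
With the tax collected from sellers, supply shifts: Qs = 6(P − 21) + 105.
Solving gives Q = 252.6 with consumers paying $45.6 and sellers receiving $24.6 (the $21 wedge).
The less price-elastic side of the market bears the larger share of a per-unit tax.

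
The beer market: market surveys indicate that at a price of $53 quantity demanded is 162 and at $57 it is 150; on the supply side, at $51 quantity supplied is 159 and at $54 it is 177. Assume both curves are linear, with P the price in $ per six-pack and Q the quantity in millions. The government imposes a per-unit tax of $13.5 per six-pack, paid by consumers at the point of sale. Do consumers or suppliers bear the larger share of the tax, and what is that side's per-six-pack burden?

Consumers bear the larger share: $9 per six-pack.

Demand slope: (150 − 162)/(57 − 53) = -3, so Qd = 321 − 3P.
Supply slope: (177 − 159)/(54 − 51) = 6, so Qs = 6P − 147.
Before the tax: set 321 − 3P = 6P − 147 → P* = $52, Q* = 165.
With the tax collected from consumers, demand (in seller-price terms) shifts: Qd = 321 − 3(P + 13.5).
New equilibrium: consumers pay $61, suppliers receive $47.5, Q = 138. (Wedge: Pb − Ps = 13.5.)
Per-six-pack burden: consumers $9, suppliers $4.5.
Consumers take the larger share because demand is less price-elastic here (demand slope 3 vs supply slope 6).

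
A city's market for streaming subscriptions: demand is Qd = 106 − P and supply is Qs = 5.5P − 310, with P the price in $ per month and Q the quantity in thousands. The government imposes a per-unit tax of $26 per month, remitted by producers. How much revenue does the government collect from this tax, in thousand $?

Tax revenue = $520 thousand.

Without the tax, 106 − P = 5.5P − 310 gives 6.5P = 416, so P* = $64 and Q* = 42.
With the tax collected from producers, supply shifts: Qs = 5.5(P − 26) − 310.
Solving gives Q = 20 with consumers paying $86 and producers receiving $60 (the $26 wedge).
Revenue = t · Q = 26 · 20 = $520.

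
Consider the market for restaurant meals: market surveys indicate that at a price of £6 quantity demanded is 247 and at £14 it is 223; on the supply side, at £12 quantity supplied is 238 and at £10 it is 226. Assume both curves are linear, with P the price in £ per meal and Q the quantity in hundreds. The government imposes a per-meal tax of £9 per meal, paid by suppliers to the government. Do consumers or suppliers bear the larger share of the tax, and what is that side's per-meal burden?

Demand slope: (223 − 247)/(14 − 6) = -3, so Qd = 265 − 3P.
Supply slope: (226 − 238)/(10 − 12) = 6, so Qs = 6P + 166.
Before the tax: set 265 − 3P = 6P + 166 → P* = £11, Q* = 232.
With the tax collected from suppliers, supply shifts: Qs = 6(P − 9) + 166.
Solving gives Q = 214 with consumers paying £17 and suppliers receiving £8 (the £9 wedge).
Per-meal burden: consumers £6, suppliers £3.
Consumers take the larger share because demand is less price-elastic here (demand slope 3 vs supply slope 6).

Consumers bear the larger share: £6 per meal.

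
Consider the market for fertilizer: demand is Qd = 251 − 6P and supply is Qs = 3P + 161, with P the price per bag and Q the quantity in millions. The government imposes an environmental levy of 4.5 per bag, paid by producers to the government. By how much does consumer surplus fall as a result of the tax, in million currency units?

Without the tax, 251 − 6P = 3P + 161 gives 9P = 90, so P* = 10 and Q* = 191.
With the tax collected from producers, supply shifts: Qs = 3(P − 4.5) + 161.
Solving gives Q = 182 with buyers paying 11.5 and producers receiving 7 (the 4.5 wedge).
ΔCS is the trapezoid between Q = 182 and Q = 191 of height 1.5: ½ · (191 + 182) · 1.5 = 279.75.

Consumer surplus falls by 279.75 million.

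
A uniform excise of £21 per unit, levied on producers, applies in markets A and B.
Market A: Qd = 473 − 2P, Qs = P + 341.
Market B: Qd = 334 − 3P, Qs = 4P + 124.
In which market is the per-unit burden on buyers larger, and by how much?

Market B, by £5.

Market A: pre-tax P* = £44, Q* = 385; post-tax Q = 371; per-unit burden on buyers = £7.
Market B: pre-tax P* = £30, Q* = 244; post-tax Q = 208; per-unit burden on buyers = £12.
Difference: £7 vs £12 → market B is larger by £5.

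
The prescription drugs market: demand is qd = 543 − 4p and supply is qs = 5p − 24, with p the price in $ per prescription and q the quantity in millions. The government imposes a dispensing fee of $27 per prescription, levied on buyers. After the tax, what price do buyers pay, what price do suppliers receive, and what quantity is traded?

Without the tax, 543 − 4p = 5p − 24 gives 9p = 567, so p* = $63 and q* = 291.
With the tax collected from buyers, demand (in seller-price terms) shifts: qd = 543 − 4(p + 27).
New equilibrium: buyers pay $78, suppliers receive $51, q = 231. (Wedge: pb − ps = 27.)

Buyers pay $78; suppliers receive $51; quantity = 231.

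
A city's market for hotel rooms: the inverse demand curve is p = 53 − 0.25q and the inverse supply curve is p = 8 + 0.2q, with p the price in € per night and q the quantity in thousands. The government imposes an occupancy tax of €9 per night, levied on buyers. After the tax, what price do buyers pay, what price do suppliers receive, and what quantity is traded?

Buyers pay €33; suppliers receive €24; quantity = 80.

Inverting to q(p) form: qd = 212 − 4p; qs = 5p − 40.
Without the tax, 212 − 4p = 5p − 40 gives 9p = 252, so p* = €28 and q* = 100.
With the tax collected from buyers, demand (in seller-price terms) shifts: qd = 212 − 4(p + 9).
New equilibrium: buyers pay €33, suppliers receive €24, q = 80. (Wedge: pb − ps = 9.)
The less price-elastic side of the market bears the larger share of a per-unit tax.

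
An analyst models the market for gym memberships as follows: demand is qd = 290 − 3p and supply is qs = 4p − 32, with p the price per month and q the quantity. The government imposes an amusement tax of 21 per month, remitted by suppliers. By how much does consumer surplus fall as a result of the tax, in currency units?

Consumer surplus falls by 1608.

Before the tax: set 290 − 3p = 4p − 32 → p* = 46, q* = 152.
With the tax collected from suppliers, supply shifts: qs = 4(p − 21) − 32.
Solving gives q = 116 with consumers paying 58 and suppliers receiving 37 (the 21 wedge).
ΔCS is the trapezoid between Q = 116 and Q = 152 of height 12: ½ · (152 + 116) · 12 = 1608.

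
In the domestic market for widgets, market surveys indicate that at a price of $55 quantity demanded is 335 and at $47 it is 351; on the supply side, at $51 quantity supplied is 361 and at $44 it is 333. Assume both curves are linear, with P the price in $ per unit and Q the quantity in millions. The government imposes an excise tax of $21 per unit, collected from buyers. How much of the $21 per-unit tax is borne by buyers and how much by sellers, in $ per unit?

Demand slope: (351 − 335)/(47 − 55) = -2, so Qd = 445 − 2P.
Supply slope: (333 − 361)/(44 − 51) = 4, so Qs = 4P + 157.
Without the tax, 445 − 2P = 4P + 157 gives 6P = 288, so P* = $48 and Q* = 349.
With the tax collected from buyers, demand (in seller-price terms) shifts: Qd = 445 − 2(P + 21).
New equilibrium: buyers pay $62, sellers receive $41, Q = 321. (Wedge: Pb − Ps = 21.)
Burden on buyers: $14; on sellers: $7. (They sum to $21.)
The less price-elastic side of the market bears the larger share of a per-unit tax.

Buyers bear $14 per unit; sellers bear $7 per unit.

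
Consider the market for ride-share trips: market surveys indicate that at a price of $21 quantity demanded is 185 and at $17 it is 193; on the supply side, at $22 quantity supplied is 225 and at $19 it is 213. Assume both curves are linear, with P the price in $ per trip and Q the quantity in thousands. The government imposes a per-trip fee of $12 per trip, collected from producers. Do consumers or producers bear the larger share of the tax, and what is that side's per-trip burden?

Demand slope: (193 − 185)/(17 − 21) = -2, so Qd = 227 − 2P.
Supply slope: (213 − 225)/(19 − 22) = 4, so Qs = 4P + 137.
Before the tax: set 227 − 2P = 4P + 137 → P* = $15, Q* = 197.
With the tax collected from producers, supply shifts: Qs = 4(P − 12) + 137.
Solving gives Q = 181 with consumers paying $23 and producers receiving $11 (the $12 wedge).
Per-trip burden: consumers $8, producers $4.
Consumers take the larger share because demand is less price-elastic here (demand slope 2 vs supply slope 4).
The less price-elastic side of the market bears the larger share of a per-unit tax.

Consumers bear the larger share: $8 per trip.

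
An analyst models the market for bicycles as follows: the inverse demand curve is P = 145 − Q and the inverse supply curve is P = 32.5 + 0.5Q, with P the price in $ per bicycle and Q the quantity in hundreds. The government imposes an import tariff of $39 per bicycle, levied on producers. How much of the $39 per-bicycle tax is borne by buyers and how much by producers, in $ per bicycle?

Rewrite in direct form: Qd = 145 − P and Qs = 2P − 65.
Before the tax: set 145 − P = 2P − 65 → P* = $70, Q* = 75.
With the tax collected from producers, supply shifts: Qs = 2(P − 39) − 65.
Solving gives Q = 49 with buyers paying $96 and producers receiving $57 (the $39 wedge).
Burden on buyers: $26; on producers: $13. (They sum to $39.)
The less price-elastic side of the market bears the larger share of a per-unit tax.

Buyers bear $26 per bicycle; producers bear $13 per bicycle.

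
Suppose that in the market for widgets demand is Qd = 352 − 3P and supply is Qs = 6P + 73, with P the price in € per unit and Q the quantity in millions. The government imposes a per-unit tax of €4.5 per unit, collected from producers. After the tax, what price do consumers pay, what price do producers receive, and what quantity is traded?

Without the tax, 352 − 3P = 6P + 73 gives 9P = 279, so P* = €31 and Q* = 259.
With the tax collected from producers, supply shifts: Qs = 6(P − 4.5) + 73.
Solving gives Q = 250 with consumers paying €34 and producers receiving €29.5 (the €4.5 wedge).

Consumers pay €34; producers receive €29.5; quantity = 250.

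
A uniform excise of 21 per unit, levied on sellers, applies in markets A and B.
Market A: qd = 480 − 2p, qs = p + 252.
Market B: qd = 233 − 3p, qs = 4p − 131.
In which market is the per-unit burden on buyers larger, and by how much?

Market A: pre-tax p* = 76, q* = 328; post-tax q = 314; per-unit burden on buyers = 7.
Market B: pre-tax p* = 52, q* = 77; post-tax q = 41; per-unit burden on buyers = 12.
Difference: 7 vs 12 → market B is larger by 5.

Market B, by 5.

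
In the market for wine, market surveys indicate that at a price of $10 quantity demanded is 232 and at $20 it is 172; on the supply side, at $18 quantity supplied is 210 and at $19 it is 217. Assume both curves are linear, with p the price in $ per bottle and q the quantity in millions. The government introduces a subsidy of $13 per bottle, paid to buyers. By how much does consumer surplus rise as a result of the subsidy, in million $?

Demand slope: (172 − 232)/(20 − 10) = -6, so qd = 292 − 6p.
Supply slope: (217 − 210)/(19 − 18) = 7, so qs = 7p + 84.
Before the subsidy: set 292 − 6p = 7p + 84 → p* = $16, q* = 196.
With a per-unit subsidy paid to buyers, each effectively pays p − 13, so demand becomes qd = 292 − 6(p − 13).
Solving gives q = 238 with buyers paying $9 and sellers receiving $22 (the $13 wedge).
ΔCS is the trapezoid between Q = 238 and Q = 196 of height $7: ½ · (196 + 238) · 7 = $1519.

Consumer surplus rises by $1519 million.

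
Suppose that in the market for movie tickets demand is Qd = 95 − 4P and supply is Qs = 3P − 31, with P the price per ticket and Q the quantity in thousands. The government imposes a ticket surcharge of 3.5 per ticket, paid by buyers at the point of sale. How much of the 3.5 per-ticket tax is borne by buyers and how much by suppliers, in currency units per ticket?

Without the tax, 95 − 4P = 3P − 31 gives 7P = 126, so P* = 18 and Q* = 23.
With the tax collected from buyers, demand (in seller-price terms) shifts: Qd = 95 − 4(P + 3.5).
New equilibrium: buyers pay 19.5, suppliers receive 16, Q = 17. (Wedge: Pb − Ps = 3.5.)
Burden on buyers: 1.5; on suppliers: 2. (They sum to 3.5.)
The less price-elastic side of the market bears the larger share of a per-unit tax.

Buyers bear 1.5 per ticket; suppliers bear 2 per ticket.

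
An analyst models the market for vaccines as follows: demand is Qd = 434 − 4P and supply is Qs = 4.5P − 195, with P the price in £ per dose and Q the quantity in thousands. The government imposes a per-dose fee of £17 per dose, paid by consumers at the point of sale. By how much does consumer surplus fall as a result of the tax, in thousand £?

Before the tax: set 434 − 4P = 4.5P − 195 → P* = £74, Q* = 138.
With the tax collected from consumers, demand (in seller-price terms) shifts: Qd = 434 − 4(P + 17).
Solving gives Q = 102 with consumers paying £83 and suppliers receiving £66 (the £17 wedge).
ΔCS is the trapezoid between Q = 102 and Q = 138 of height £9: ½ · (138 + 102) · 9 = £1080.

Consumer surplus falls by £1080 thousand.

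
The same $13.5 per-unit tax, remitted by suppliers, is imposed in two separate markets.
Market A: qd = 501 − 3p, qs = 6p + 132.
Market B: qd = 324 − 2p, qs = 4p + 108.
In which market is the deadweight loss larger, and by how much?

Market A: pre-tax p* = $41, q* = 378; post-tax q = 351; deadweight loss = $182.25.
Market B: pre-tax p* = $36, q* = 252; post-tax q = 234; deadweight loss = $121.5.
Difference: $182.25 vs $121.5 → market A is larger by $60.75.

Market A, by $60.75.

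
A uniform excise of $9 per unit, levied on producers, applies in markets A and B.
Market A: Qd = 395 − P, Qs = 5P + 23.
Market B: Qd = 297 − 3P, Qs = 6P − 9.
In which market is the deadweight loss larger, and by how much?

Market A: pre-tax P* = $62, Q* = 333; post-tax Q = 325.5; deadweight loss = $33.75.
Market B: pre-tax P* = $34, Q* = 195; post-tax Q = 177; deadweight loss = $81.
Difference: $33.75 vs $81 → market B is larger by $47.25.

Market B, by $47.25.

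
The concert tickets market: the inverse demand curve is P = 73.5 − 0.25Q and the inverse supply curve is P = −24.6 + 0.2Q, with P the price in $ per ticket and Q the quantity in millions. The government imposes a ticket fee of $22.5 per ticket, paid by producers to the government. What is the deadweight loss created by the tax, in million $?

Rewrite in direct form: Qd = 294 − 4P and Qs = 5P + 123.
Before the tax: set 294 − 4P = 5P + 123 → P* = $19, Q* = 218.
With the tax collected from producers, supply shifts: Qs = 5(P − 22.5) + 123.
Solving gives Q = 168 with buyers paying $31.5 and producers receiving $9 (the $22.5 wedge).
Quantity falls by |ΔQ| = |218 − 168| = 50.
DWL = ½ · t · |ΔQ| = ½ · 22.5 · 50 = $562.5.

Deadweight loss = $562.5 million.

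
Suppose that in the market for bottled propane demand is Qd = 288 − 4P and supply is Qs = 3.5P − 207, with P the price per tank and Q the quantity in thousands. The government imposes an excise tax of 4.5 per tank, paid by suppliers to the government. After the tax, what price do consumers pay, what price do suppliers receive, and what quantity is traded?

Consumers pay 68.1; suppliers receive 63.6; quantity = 15.6.

Without the tax, 288 − 4P = 3.5P − 207 gives 7.5P = 495, so P* = 66 and Q* = 24.
With the tax collected from suppliers, supply shifts: Qs = 3.5(P − 4.5) − 207.
Solving gives Q = 15.6 with consumers paying 68.1 and suppliers receiving 63.6 (the 4.5 wedge).
The less price-elastic side of the market bears the larger share of a per-unit tax.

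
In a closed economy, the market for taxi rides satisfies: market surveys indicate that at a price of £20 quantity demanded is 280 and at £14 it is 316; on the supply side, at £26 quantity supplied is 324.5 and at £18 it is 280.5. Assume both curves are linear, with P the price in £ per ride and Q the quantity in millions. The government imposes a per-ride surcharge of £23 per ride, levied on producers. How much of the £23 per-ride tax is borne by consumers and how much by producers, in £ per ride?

Demand slope: (316 − 280)/(14 − 20) = -6, so Qd = 400 − 6P.
Supply slope: (280.5 − 324.5)/(18 − 26) = 5.5, so Qs = 5.5P + 181.5.
Before the tax: set 400 − 6P = 5.5P + 181.5 → P* = £19, Q* = 286.
With the tax collected from producers, supply shifts: Qs = 5.5(P − 23) + 181.5.
New equilibrium: consumers pay £30, producers receive £7, Q = 220. (Wedge: Pb − Ps = 23.)
Burden on consumers: £11; on producers: £12. (They sum to £23.)

Consumers bear £11 per ride; producers bear £12 per ride.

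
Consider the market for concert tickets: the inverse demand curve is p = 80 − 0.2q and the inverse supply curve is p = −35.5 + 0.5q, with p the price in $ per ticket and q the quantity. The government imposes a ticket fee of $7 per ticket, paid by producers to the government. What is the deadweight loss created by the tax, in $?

Deadweight loss = $35.

Rewrite in direct form: qd = 400 − 5p and qs = 2p + 71.
Before the tax: set 400 − 5p = 2p + 71 → p* = $47, q* = 165.
With the tax collected from producers, supply shifts: qs = 2(p − 7) + 71.
New equilibrium: buyers pay $49, producers receive $42, q = 155. (Wedge: pb − ps = 7.)
Quantity falls by |ΔQ| = |165 − 155| = 10.
DWL = ½ · t · |ΔQ| = ½ · 7 · 10 = $35.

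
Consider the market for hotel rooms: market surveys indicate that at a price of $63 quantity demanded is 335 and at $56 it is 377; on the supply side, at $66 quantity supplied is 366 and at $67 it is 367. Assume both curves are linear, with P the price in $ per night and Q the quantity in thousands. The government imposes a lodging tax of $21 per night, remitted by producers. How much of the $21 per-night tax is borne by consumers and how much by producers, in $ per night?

Consumers bear $3 per night; producers bear $18 per night.

Demand slope: (377 − 335)/(56 − 63) = -6, so Qd = 713 − 6P.
Supply slope: (367 − 366)/(67 − 66) = 1, so Qs = P + 300.
Without the tax, 713 − 6P = P + 300 gives 7P = 413, so P* = $59 and Q* = 359.
With the tax collected from producers, supply shifts: Qs = (P − 21) + 300.
New equilibrium: consumers pay $62, producers receive $41, Q = 341. (Wedge: Pb − Ps = 21.)
Burden on consumers: $3; on producers: $18. (They sum to $21.)
The less price-elastic side of the market bears the larger share of a per-unit tax.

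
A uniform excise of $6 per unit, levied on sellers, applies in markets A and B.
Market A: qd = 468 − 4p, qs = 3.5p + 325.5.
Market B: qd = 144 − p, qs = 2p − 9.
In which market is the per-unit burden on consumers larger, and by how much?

Market B, by $1.2.

Market A: pre-tax p* = $19, q* = 392; post-tax q = 380.8; per-unit burden on consumers = $2.8.
Market B: pre-tax p* = $51, q* = 93; post-tax q = 89; per-unit burden on consumers = $4.
Difference: $2.8 vs $4 → market B is larger by $1.2.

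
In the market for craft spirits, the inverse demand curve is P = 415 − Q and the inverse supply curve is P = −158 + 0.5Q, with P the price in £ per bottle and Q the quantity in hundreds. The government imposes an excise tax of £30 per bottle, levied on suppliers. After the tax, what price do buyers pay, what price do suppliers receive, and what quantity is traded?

Buyers pay £53; suppliers receive £23; quantity = 362.

Inverting to Q(P) form: Qd = 415 − P; Qs = 2P + 316.
Before the tax: set 415 − P = 2P + 316 → P* = £33, Q* = 382.
With the tax collected from suppliers, supply shifts: Qs = 2(P − 30) + 316.
Solving gives Q = 362 with buyers paying £53 and suppliers receiving £23 (the £30 wedge).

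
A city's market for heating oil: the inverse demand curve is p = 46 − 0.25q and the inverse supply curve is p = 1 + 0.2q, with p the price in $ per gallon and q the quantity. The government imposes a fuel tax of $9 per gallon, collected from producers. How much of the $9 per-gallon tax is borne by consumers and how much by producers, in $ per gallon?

Rewrite in direct form: qd = 184 − 4p and qs = 5p − 5.
Without the tax, 184 − 4p = 5p − 5 gives 9p = 189, so p* = $21 and q* = 100.
With the tax collected from producers, supply shifts: qs = 5(p − 9) − 5.
New equilibrium: consumers pay $26, producers receive $17, q = 80. (Wedge: pb − ps = 9.)
Burden on consumers: $5; on producers: $4. (They sum to $9.)
The less price-elastic side of the market bears the larger share of a per-unit tax.

Consumers bear $5 per gallon; producers bear $4 per gallon.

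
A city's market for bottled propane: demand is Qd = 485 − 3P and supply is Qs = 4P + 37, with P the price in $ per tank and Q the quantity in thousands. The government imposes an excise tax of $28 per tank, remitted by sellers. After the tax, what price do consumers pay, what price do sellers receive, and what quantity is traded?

Without the tax, 485 − 3P = 4P + 37 gives 7P = 448, so P* = $64 and Q* = 293.
With the tax collected from sellers, supply shifts: Qs = 4(P − 28) + 37.
New equilibrium: consumers pay $80, sellers receive $52, Q = 245. (Wedge: Pb − Ps = 28.)
The less price-elastic side of the market bears the larger share of a per-unit tax.

Consumers pay $80; sellers receive $52; quantity = 245.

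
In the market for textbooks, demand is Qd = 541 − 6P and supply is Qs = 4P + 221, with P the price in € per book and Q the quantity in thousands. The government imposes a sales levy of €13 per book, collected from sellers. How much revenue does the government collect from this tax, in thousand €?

Tax revenue = €4131.4 thousand.

Without the tax, 541 − 6P = 4P + 221 gives 10P = 320, so P* = €32 and Q* = 349.
With the tax collected from sellers, supply shifts: Qs = 4(P − 13) + 221.
New equilibrium: buyers pay €37.2, sellers receive €24.2, Q = 317.8. (Wedge: Pb − Ps = 13.)
Revenue = t · Q = 13 · 317.8 = €4131.4.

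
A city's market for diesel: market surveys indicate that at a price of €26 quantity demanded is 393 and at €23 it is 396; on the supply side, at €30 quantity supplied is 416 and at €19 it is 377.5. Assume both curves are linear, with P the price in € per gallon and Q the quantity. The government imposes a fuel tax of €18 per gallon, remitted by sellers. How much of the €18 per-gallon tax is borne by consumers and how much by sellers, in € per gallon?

Consumers bear €14 per gallon; sellers bear €4 per gallon.

Demand slope: (396 − 393)/(23 − 26) = -1, so Qd = 419 − P.
Supply slope: (377.5 − 416)/(19 − 30) = 3.5, so Qs = 3.5P + 311.
Before the tax: set 419 − P = 3.5P + 311 → P* = €24, Q* = 395.
With the tax collected from sellers, supply shifts: Qs = 3.5(P − 18) + 311.
Solving gives Q = 381 with consumers paying €38 and sellers receiving €20 (the €18 wedge).
Burden on consumers: €14; on sellers: €4. (They sum to €18.)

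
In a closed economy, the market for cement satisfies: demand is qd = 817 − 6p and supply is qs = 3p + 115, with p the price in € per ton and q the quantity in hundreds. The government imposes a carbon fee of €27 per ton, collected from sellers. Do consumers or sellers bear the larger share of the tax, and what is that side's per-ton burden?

Sellers bear the larger share: €18 per ton.

Without the tax, 817 − 6p = 3p + 115 gives 9p = 702, so p* = €78 and q* = 349.
With the tax collected from sellers, supply shifts: qs = 3(p − 27) + 115.
Solving gives q = 295 with consumers paying €87 and sellers receiving €60 (the €27 wedge).
Per-ton burden: consumers €9, sellers €18.
Sellers take the larger share because supply is less price-elastic here (demand slope 6 vs supply slope 3).
The less price-elastic side of the market bears the larger share of a per-unit tax.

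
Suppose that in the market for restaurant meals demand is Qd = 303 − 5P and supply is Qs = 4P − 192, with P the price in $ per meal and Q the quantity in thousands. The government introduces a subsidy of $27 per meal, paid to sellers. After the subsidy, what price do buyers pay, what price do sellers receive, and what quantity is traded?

Before the subsidy: set 303 − 5P = 4P − 192 → P* = $55, Q* = 28.
With a per-unit subsidy paid to sellers, each receives P + 27 per unit sold, so supply becomes Qs = 4(P + 27) − 192.
New equilibrium: buyers pay $43, sellers receive $70, Q = 88. (Wedge: Pb − Ps = −27.)

Buyers pay $43; sellers receive $70; quantity = 88.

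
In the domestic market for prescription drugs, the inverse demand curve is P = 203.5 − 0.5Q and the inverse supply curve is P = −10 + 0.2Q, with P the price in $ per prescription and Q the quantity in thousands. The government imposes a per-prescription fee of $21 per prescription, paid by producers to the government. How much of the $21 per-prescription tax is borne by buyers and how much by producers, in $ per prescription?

Inverting to Q(P) form: Qd = 407 − 2P; Qs = 5P + 50.
Before the tax: set 407 − 2P = 5P + 50 → P* = $51, Q* = 305.
With the tax collected from producers, supply shifts: Qs = 5(P − 21) + 50.
New equilibrium: buyers pay $66, producers receive $45, Q = 275. (Wedge: Pb − Ps = 21.)
Burden on buyers: $15; on producers: $6. (They sum to $21.)

Buyers bear $15 per prescription; producers bear $6 per prescription.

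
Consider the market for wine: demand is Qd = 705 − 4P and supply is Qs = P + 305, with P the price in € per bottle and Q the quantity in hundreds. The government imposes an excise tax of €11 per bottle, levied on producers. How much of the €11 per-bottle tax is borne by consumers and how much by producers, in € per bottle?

Without the tax, 705 − 4P = P + 305 gives 5P = 400, so P* = €80 and Q* = 385.
With the tax collected from producers, supply shifts: Qs = (P − 11) + 305.
New equilibrium: consumers pay €82.2, producers receive €71.2, Q = 376.2. (Wedge: Pb − Ps = 11.)
Burden on consumers: €2.2; on producers: €8.8. (They sum to €11.)

Consumers bear €2.2 per bottle; producers bear €8.8 per bottle.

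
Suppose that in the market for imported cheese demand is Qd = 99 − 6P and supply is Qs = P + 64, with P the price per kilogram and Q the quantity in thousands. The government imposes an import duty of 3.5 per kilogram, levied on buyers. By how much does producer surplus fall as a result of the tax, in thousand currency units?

Producer surplus falls by 202.5 thousand.

Before the tax: set 99 − 6P = P + 64 → P* = 5, Q* = 69.
With the tax collected from buyers, demand (in seller-price terms) shifts: Qd = 99 − 6(P + 3.5).
Solving gives Q = 66 with buyers paying 5.5 and sellers receiving 2 (the 3.5 wedge).
ΔPS is the trapezoid between Q = 66 and Q = 69 of height 3: ½ · (69 + 66) · 3 = 202.5.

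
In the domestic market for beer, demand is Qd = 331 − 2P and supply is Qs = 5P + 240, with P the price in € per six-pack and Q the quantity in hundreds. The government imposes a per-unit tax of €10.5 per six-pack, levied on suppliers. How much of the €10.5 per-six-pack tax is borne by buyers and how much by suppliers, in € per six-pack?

Without the tax, 331 − 2P = 5P + 240 gives 7P = 91, so P* = €13 and Q* = 305.
With the tax collected from suppliers, supply shifts: Qs = 5(P − 10.5) + 240.
New equilibrium: buyers pay €20.5, suppliers receive €10, Q = 290. (Wedge: Pb − Ps = 10.5.)
Burden on buyers: €7.5; on suppliers: €3. (They sum to €10.5.)
The less price-elastic side of the market bears the larger share of a per-unit tax.

Buyers bear €7.5 per six-pack; suppliers bear €3 per six-pack.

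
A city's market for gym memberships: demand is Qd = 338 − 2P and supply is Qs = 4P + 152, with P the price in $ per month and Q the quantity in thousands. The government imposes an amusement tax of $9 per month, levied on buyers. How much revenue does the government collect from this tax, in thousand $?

Before the tax: set 338 − 2P = 4P + 152 → P* = $31, Q* = 276.
With the tax collected from buyers, demand (in seller-price terms) shifts: Qd = 338 − 2(P + 9).
New equilibrium: buyers pay $37, sellers receive $28, Q = 264. (Wedge: Pb − Ps = 9.)
Revenue = t · Q = 9 · 264 = $2376.

Tax revenue = $2376 thousand.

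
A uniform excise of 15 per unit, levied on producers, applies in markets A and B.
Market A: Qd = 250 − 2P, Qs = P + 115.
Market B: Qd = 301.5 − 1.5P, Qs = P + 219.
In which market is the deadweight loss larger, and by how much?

Market A: pre-tax P* = 45, Q* = 160; post-tax Q = 150; deadweight loss = 75.
Market B: pre-tax P* = 33, Q* = 252; post-tax Q = 243; deadweight loss = 67.5.
Difference: 75 vs 67.5 → market A is larger by 7.5.

Market A, by 7.5.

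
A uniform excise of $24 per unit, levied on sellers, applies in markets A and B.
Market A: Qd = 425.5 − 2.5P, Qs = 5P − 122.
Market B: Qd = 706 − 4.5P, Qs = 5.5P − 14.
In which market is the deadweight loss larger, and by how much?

Market B, by $232.8.

Market A: pre-tax P* = $73, Q* = 243; post-tax Q = 203; deadweight loss = $480.
Market B: pre-tax P* = $72, Q* = 382; post-tax Q = 322.6; deadweight loss = $712.8.
Difference: $480 vs $712.8 → market B is larger by $232.8.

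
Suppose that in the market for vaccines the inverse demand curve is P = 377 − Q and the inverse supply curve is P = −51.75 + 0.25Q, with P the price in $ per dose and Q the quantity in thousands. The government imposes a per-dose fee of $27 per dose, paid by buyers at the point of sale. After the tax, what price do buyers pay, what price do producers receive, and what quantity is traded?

Inverting to Q(P) form: Qd = 377 − P; Qs = 4P + 207.
Before the tax: set 377 − P = 4P + 207 → P* = $34, Q* = 343.
With the tax collected from buyers, demand (in seller-price terms) shifts: Qd = 377 − (P + 27).
Solving gives Q = 321.4 with buyers paying $55.6 and producers receiving $28.6 (the $27 wedge).

Buyers pay $55.6; producers receive $28.6; quantity = 321.4.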